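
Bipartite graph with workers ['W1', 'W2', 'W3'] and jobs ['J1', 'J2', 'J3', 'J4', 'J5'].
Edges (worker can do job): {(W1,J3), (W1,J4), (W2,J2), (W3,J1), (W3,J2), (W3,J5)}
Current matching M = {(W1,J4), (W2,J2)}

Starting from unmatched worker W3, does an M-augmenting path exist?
Yes: W3 → J1

An M-augmenting path alternates non-matching / matching edges, starting and ending at unmatched vertices.
Path: W3 → J1
(J1 is unmatched in M, so the path is augmenting.)
Flipping edges along this path would increase |M| from 2 to 3.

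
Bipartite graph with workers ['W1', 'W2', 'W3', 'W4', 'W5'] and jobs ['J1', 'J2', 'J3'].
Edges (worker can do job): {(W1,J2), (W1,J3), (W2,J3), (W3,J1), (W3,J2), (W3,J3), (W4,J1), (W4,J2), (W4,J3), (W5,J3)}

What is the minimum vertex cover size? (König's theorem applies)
Minimum vertex cover size = 3

By König's theorem: in bipartite graphs,
min vertex cover = max matching = 3

Maximum matching has size 3, so minimum vertex cover also has size 3.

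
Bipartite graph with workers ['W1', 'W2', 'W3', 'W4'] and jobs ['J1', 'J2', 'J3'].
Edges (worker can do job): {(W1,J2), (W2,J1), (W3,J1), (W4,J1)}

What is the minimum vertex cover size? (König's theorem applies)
Minimum vertex cover size = 2

By König's theorem: in bipartite graphs,
min vertex cover = max matching = 2

Maximum matching has size 2, so minimum vertex cover also has size 2.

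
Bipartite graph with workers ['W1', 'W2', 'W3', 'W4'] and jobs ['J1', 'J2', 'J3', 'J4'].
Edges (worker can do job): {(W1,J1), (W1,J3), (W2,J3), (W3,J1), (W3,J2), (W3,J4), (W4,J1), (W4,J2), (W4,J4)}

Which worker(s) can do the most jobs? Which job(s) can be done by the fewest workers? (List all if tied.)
Most versatile: W3, W4 (3 jobs); Least covered: J2, J3, J4 (2 workers)

Worker degrees (jobs they can do): W1:2, W2:1, W3:3, W4:3
Job degrees (workers who can do it): J1:3, J2:2, J3:2, J4:2

Maximum worker degree is 3, achieved by: W3, W4
Minimum job degree is 2, achieved by: J2, J3, J4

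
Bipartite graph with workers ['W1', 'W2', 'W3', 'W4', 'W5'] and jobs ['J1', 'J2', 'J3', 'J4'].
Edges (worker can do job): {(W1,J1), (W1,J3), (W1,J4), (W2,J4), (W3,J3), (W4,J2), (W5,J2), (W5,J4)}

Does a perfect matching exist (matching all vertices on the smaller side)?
Yes, perfect matching exists (size 4)

Perfect matching: {(W1,J1), (W2,J4), (W3,J3), (W5,J2)}
All 4 vertices on the smaller side are matched.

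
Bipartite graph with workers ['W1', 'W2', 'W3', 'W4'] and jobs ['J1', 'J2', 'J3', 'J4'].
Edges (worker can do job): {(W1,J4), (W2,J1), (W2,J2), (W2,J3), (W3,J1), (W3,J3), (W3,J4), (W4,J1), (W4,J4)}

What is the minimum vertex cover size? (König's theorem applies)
Minimum vertex cover size = 4

By König's theorem: in bipartite graphs,
min vertex cover = max matching = 4

Maximum matching has size 4, so minimum vertex cover also has size 4.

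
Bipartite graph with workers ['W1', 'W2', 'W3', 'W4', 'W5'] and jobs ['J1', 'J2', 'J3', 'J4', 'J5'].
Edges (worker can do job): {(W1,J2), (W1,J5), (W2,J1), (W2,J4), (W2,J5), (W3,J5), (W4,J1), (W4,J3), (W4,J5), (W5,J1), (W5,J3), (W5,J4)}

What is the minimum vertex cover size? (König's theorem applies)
Minimum vertex cover size = 5

By König's theorem: in bipartite graphs,
min vertex cover = max matching = 5

Maximum matching has size 5, so minimum vertex cover also has size 5.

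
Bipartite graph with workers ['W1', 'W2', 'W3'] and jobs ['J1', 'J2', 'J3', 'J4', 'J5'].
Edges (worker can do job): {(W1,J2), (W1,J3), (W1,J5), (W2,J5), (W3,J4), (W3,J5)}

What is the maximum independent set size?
Maximum independent set = 5

By König's theorem:
- Min vertex cover = Max matching = 3
- Max independent set = Total vertices - Min vertex cover
- Max independent set = 8 - 3 = 5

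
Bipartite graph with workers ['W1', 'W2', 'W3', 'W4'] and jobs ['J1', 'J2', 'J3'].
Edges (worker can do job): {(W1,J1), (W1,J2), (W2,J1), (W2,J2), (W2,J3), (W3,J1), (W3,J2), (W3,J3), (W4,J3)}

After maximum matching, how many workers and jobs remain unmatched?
Unmatched: 1 workers, 0 jobs

Maximum matching size: 3
Workers: 4 total, 3 matched, 1 unmatched
Jobs: 3 total, 3 matched, 0 unmatched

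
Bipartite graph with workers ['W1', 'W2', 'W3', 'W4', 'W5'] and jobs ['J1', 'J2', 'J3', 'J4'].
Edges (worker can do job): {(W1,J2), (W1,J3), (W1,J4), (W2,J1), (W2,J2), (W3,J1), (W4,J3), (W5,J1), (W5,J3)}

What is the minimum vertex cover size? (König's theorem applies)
Minimum vertex cover size = 4

By König's theorem: in bipartite graphs,
min vertex cover = max matching = 4

Maximum matching has size 4, so minimum vertex cover also has size 4.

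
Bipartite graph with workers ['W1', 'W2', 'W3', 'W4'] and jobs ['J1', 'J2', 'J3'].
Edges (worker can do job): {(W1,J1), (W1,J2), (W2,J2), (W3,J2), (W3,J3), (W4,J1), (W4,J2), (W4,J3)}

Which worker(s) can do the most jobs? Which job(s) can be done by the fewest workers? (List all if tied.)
Most versatile: W4 (3 jobs); Least covered: J1, J3 (2 workers)

Worker degrees (jobs they can do): W1:2, W2:1, W3:2, W4:3
Job degrees (workers who can do it): J1:2, J2:4, J3:2

Maximum worker degree is 3, achieved by: W4
Minimum job degree is 2, achieved by: J1, J3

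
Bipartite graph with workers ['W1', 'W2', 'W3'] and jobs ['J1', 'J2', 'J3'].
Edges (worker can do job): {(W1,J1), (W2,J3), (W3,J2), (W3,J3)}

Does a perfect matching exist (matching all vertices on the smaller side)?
Yes, perfect matching exists (size 3)

Perfect matching: {(W1,J1), (W2,J3), (W3,J2)}
All 3 vertices on the smaller side are matched.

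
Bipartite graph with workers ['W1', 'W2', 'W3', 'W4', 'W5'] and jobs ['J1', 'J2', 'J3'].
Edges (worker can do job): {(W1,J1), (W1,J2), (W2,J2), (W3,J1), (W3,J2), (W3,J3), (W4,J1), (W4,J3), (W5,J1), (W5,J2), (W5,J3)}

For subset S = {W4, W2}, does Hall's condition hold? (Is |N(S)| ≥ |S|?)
Yes: |N(S)| = 3, |S| = 2

Subset S = {W4, W2}
Neighbors N(S) = {J1, J2, J3}

|N(S)| = 3, |S| = 2
Hall's condition: |N(S)| ≥ |S| is satisfied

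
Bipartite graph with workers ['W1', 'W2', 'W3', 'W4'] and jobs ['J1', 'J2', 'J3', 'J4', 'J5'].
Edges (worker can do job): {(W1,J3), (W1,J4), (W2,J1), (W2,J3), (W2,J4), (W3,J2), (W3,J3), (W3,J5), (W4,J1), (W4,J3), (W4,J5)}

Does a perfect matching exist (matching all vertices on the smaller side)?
Yes, perfect matching exists (size 4)

Perfect matching: {(W1,J4), (W2,J1), (W3,J2), (W4,J3)}
All 4 vertices on the smaller side are matched.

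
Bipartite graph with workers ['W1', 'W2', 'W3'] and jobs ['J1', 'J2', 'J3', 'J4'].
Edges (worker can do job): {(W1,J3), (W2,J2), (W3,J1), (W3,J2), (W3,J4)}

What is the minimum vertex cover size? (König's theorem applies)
Minimum vertex cover size = 3

By König's theorem: in bipartite graphs,
min vertex cover = max matching = 3

Maximum matching has size 3, so minimum vertex cover also has size 3.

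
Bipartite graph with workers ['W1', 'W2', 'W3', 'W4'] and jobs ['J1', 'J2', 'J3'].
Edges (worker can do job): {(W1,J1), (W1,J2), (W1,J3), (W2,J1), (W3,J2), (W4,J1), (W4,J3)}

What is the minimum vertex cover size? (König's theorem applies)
Minimum vertex cover size = 3

By König's theorem: in bipartite graphs,
min vertex cover = max matching = 3

Maximum matching has size 3, so minimum vertex cover also has size 3.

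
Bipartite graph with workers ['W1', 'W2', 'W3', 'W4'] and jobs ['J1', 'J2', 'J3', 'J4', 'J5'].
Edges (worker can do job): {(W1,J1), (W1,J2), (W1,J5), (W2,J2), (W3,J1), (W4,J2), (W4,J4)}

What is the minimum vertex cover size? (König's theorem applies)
Minimum vertex cover size = 4

By König's theorem: in bipartite graphs,
min vertex cover = max matching = 4

Maximum matching has size 4, so minimum vertex cover also has size 4.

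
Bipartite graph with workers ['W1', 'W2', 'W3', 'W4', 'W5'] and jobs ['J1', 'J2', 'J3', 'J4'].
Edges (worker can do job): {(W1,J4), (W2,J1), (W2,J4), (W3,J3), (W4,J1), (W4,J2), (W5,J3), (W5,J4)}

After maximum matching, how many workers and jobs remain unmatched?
Unmatched: 1 workers, 0 jobs

Maximum matching size: 4
Workers: 5 total, 4 matched, 1 unmatched
Jobs: 4 total, 4 matched, 0 unmatched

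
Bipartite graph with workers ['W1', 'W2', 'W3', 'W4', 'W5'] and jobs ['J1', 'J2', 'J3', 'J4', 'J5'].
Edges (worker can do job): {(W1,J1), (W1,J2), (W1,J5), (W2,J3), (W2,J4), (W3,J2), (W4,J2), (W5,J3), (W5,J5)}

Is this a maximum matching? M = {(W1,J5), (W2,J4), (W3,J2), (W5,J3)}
Yes, size 4 is maximum

Proposed matching has size 4.
Maximum matching size for this graph: 4.

This is a maximum matching.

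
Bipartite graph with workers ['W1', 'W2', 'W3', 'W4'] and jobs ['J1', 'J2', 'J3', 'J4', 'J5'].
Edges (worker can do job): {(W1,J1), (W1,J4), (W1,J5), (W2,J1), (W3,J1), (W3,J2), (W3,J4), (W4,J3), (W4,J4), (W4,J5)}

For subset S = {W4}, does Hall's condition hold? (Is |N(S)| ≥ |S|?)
Yes: |N(S)| = 3, |S| = 1

Subset S = {W4}
Neighbors N(S) = {J3, J4, J5}

|N(S)| = 3, |S| = 1
Hall's condition: |N(S)| ≥ |S| is satisfied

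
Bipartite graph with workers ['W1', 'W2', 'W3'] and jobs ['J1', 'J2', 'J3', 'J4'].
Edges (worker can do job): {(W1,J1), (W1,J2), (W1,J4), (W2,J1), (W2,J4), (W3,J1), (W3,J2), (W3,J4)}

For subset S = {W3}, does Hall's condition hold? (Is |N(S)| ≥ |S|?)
Yes: |N(S)| = 3, |S| = 1

Subset S = {W3}
Neighbors N(S) = {J1, J2, J4}

|N(S)| = 3, |S| = 1
Hall's condition: |N(S)| ≥ |S| is satisfied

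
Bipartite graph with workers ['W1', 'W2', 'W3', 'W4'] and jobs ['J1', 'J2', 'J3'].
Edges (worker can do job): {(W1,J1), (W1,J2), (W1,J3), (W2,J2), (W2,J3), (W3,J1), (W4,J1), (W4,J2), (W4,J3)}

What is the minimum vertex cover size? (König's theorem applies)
Minimum vertex cover size = 3

By König's theorem: in bipartite graphs,
min vertex cover = max matching = 3

Maximum matching has size 3, so minimum vertex cover also has size 3.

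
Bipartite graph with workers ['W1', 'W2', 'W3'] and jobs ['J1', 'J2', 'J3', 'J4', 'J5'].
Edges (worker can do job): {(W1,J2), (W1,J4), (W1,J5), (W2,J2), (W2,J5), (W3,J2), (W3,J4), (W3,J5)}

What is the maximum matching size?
Maximum matching size = 3

Maximum matching: {(W1,J5), (W2,J2), (W3,J4)}
Size: 3

This assigns 3 workers to 3 distinct jobs.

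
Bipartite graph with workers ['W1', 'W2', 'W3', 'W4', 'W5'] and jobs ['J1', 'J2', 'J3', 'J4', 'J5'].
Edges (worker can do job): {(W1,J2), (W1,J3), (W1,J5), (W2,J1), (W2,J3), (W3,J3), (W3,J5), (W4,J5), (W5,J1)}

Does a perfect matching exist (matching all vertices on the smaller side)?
No, maximum matching has size 4 < 5

Maximum matching has size 4, need 5 for perfect matching.
Unmatched workers: ['W2']
Unmatched jobs: ['J4']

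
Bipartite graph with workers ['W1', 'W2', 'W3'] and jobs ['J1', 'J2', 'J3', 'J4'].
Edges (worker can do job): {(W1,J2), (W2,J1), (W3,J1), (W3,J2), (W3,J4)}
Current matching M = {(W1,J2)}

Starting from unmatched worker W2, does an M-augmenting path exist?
Yes: W2 → J1

An M-augmenting path alternates non-matching / matching edges, starting and ending at unmatched vertices.
Path: W2 → J1
(J1 is unmatched in M, so the path is augmenting.)
Flipping edges along this path would increase |M| from 1 to 2.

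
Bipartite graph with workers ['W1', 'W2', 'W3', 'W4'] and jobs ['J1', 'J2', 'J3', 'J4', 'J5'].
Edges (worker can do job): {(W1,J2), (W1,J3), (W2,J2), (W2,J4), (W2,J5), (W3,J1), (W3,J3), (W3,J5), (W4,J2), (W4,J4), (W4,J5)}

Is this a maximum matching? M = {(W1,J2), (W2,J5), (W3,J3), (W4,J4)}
Yes, size 4 is maximum

Proposed matching has size 4.
Maximum matching size for this graph: 4.

This is a maximum matching.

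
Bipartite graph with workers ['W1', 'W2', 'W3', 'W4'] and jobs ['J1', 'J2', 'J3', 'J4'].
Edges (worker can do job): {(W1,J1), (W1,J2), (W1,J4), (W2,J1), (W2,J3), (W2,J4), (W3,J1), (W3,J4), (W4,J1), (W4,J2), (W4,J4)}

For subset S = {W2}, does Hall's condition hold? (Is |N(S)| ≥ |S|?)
Yes: |N(S)| = 3, |S| = 1

Subset S = {W2}
Neighbors N(S) = {J1, J3, J4}

|N(S)| = 3, |S| = 1
Hall's condition: |N(S)| ≥ |S| is satisfied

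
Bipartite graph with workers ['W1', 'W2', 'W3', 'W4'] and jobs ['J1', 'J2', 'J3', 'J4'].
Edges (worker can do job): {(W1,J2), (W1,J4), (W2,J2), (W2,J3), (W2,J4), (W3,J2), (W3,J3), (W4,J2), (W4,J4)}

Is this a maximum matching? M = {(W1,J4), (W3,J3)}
No, size 2 is not maximum

Proposed matching has size 2.
Maximum matching size for this graph: 3.

This is NOT maximum - can be improved to size 3.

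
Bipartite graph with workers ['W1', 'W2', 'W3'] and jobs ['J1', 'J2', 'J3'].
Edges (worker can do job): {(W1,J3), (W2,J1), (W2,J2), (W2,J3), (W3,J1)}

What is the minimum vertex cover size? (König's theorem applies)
Minimum vertex cover size = 3

By König's theorem: in bipartite graphs,
min vertex cover = max matching = 3

Maximum matching has size 3, so minimum vertex cover also has size 3.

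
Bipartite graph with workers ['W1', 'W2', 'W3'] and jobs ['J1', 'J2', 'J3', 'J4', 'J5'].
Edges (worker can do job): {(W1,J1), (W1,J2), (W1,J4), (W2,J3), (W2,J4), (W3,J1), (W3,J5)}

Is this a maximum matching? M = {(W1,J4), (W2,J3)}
No, size 2 is not maximum

Proposed matching has size 2.
Maximum matching size for this graph: 3.

This is NOT maximum - can be improved to size 3.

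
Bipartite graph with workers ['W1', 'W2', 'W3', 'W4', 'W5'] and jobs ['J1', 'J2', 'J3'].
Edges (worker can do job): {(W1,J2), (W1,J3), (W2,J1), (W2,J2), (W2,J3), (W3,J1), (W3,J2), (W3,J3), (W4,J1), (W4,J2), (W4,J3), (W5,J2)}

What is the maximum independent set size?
Maximum independent set = 5

By König's theorem:
- Min vertex cover = Max matching = 3
- Max independent set = Total vertices - Min vertex cover
- Max independent set = 8 - 3 = 5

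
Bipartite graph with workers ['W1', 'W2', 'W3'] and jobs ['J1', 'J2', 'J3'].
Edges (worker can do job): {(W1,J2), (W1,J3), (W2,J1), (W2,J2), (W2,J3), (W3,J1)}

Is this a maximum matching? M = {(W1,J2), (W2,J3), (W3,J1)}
Yes, size 3 is maximum

Proposed matching has size 3.
Maximum matching size for this graph: 3.

This is a maximum matching.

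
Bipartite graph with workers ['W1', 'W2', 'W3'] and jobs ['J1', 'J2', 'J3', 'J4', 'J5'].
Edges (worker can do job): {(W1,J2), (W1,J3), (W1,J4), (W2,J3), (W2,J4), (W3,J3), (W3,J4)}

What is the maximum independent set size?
Maximum independent set = 5

By König's theorem:
- Min vertex cover = Max matching = 3
- Max independent set = Total vertices - Min vertex cover
- Max independent set = 8 - 3 = 5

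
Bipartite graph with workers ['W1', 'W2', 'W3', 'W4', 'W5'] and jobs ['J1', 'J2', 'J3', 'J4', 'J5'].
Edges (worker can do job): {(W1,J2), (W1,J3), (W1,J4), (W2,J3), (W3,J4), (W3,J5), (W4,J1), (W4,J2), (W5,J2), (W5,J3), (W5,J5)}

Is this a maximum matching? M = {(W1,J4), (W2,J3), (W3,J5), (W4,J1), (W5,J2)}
Yes, size 5 is maximum

Proposed matching has size 5.
Maximum matching size for this graph: 5.

This is a maximum matching.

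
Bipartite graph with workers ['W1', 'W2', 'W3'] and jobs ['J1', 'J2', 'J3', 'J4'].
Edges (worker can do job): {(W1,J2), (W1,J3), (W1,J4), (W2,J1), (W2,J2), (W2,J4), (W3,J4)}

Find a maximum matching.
Matching: {(W1,J3), (W2,J1), (W3,J4)}

Maximum matching (size 3):
  W1 → J3
  W2 → J1
  W3 → J4

Each worker is assigned to at most one job, and each job to at most one worker.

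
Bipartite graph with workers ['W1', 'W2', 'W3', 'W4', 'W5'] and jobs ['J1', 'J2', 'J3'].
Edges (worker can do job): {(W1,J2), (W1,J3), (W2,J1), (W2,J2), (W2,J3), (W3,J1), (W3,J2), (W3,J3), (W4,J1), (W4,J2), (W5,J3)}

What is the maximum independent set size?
Maximum independent set = 5

By König's theorem:
- Min vertex cover = Max matching = 3
- Max independent set = Total vertices - Min vertex cover
- Max independent set = 8 - 3 = 5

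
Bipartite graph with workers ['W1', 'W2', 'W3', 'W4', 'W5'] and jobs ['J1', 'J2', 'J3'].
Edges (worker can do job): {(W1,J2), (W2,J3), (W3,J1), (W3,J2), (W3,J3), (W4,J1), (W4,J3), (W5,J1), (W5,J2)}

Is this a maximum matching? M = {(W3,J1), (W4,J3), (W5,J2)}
Yes, size 3 is maximum

Proposed matching has size 3.
Maximum matching size for this graph: 3.

This is a maximum matching.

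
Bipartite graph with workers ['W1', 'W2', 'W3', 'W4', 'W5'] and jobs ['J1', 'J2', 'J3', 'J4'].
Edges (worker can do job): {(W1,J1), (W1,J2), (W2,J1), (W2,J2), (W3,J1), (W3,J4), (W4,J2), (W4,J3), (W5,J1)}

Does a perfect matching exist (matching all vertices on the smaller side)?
Yes, perfect matching exists (size 4)

Perfect matching: {(W1,J2), (W3,J4), (W4,J3), (W5,J1)}
All 4 vertices on the smaller side are matched.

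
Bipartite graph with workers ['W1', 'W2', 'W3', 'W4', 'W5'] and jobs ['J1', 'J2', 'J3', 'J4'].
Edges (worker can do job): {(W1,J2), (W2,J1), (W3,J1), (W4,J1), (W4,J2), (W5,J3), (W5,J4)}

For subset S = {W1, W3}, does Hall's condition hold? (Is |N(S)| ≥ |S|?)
Yes: |N(S)| = 2, |S| = 2

Subset S = {W1, W3}
Neighbors N(S) = {J1, J2}

|N(S)| = 2, |S| = 2
Hall's condition: |N(S)| ≥ |S| is satisfied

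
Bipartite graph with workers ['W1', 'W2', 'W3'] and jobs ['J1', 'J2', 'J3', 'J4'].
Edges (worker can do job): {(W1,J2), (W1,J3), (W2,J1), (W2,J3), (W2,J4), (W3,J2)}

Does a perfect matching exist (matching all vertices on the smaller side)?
Yes, perfect matching exists (size 3)

Perfect matching: {(W1,J3), (W2,J4), (W3,J2)}
All 3 vertices on the smaller side are matched.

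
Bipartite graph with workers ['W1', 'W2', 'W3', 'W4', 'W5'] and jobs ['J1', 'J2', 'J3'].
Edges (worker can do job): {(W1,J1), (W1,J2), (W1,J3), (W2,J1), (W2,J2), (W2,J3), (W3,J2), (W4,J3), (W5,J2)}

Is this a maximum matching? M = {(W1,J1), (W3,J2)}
No, size 2 is not maximum

Proposed matching has size 2.
Maximum matching size for this graph: 3.

This is NOT maximum - can be improved to size 3.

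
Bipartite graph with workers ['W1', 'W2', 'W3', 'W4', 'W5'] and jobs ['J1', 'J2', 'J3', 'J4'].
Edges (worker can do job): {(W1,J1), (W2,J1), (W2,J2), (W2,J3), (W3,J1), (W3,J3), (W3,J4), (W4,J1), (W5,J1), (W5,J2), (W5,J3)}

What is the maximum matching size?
Maximum matching size = 4

Maximum matching: {(W2,J3), (W3,J4), (W4,J1), (W5,J2)}
Size: 4

This assigns 4 workers to 4 distinct jobs.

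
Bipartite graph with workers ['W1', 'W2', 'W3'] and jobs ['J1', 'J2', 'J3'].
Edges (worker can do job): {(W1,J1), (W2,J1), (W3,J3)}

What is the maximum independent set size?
Maximum independent set = 4

By König's theorem:
- Min vertex cover = Max matching = 2
- Max independent set = Total vertices - Min vertex cover
- Max independent set = 6 - 2 = 4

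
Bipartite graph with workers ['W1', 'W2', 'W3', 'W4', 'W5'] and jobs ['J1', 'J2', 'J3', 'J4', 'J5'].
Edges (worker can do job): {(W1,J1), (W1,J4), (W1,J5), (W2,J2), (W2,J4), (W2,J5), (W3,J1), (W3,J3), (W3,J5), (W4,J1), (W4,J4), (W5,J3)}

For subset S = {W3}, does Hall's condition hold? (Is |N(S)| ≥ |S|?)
Yes: |N(S)| = 3, |S| = 1

Subset S = {W3}
Neighbors N(S) = {J1, J3, J5}

|N(S)| = 3, |S| = 1
Hall's condition: |N(S)| ≥ |S| is satisfied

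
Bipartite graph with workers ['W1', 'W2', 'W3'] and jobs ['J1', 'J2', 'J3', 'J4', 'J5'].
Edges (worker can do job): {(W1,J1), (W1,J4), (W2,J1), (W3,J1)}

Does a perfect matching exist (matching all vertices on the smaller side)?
No, maximum matching has size 2 < 3

Maximum matching has size 2, need 3 for perfect matching.
Unmatched workers: ['W2']
Unmatched jobs: ['J3', 'J5', 'J2']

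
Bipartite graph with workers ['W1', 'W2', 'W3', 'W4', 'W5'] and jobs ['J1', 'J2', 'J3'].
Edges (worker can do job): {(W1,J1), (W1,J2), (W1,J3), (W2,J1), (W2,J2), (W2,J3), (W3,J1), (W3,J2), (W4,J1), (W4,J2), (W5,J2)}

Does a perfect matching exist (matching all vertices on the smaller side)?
Yes, perfect matching exists (size 3)

Perfect matching: {(W1,J3), (W3,J1), (W5,J2)}
All 3 vertices on the smaller side are matched.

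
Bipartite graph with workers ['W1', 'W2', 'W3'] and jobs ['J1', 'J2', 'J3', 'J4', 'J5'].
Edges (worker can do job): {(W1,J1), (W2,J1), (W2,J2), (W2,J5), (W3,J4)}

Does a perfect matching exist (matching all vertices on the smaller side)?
Yes, perfect matching exists (size 3)

Perfect matching: {(W1,J1), (W2,J5), (W3,J4)}
All 3 vertices on the smaller side are matched.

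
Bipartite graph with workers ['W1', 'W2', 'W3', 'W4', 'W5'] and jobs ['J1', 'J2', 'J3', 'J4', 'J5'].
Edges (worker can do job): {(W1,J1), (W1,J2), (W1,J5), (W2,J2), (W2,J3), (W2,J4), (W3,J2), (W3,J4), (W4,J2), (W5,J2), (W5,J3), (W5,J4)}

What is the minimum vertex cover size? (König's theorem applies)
Minimum vertex cover size = 4

By König's theorem: in bipartite graphs,
min vertex cover = max matching = 4

Maximum matching has size 4, so minimum vertex cover also has size 4.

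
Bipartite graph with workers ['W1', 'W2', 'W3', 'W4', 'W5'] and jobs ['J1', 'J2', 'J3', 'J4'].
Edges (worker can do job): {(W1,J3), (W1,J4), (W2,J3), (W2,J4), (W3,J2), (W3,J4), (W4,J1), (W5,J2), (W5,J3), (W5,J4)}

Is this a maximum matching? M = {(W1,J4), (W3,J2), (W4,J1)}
No, size 3 is not maximum

Proposed matching has size 3.
Maximum matching size for this graph: 4.

This is NOT maximum - can be improved to size 4.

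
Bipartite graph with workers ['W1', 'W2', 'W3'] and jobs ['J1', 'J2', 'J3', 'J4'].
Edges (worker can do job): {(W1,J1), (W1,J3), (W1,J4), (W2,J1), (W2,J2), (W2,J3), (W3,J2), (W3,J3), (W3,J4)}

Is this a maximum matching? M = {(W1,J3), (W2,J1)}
No, size 2 is not maximum

Proposed matching has size 2.
Maximum matching size for this graph: 3.

This is NOT maximum - can be improved to size 3.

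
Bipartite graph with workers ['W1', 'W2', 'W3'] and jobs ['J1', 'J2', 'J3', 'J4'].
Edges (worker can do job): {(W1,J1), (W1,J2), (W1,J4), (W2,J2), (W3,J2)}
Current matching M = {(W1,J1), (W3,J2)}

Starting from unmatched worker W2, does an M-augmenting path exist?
No augmenting path from W2

Alternating search from W2 reaches jobs: {J2}.
Every reachable job is already matched in M, and following those matched edges back to workers exposes no further unvisited jobs.
No M-augmenting path from W2 exists.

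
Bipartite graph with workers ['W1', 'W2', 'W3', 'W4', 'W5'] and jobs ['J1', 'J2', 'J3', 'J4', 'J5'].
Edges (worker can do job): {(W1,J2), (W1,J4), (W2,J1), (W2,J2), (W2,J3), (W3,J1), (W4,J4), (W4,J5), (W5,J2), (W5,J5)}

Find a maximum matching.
Matching: {(W1,J4), (W2,J3), (W3,J1), (W4,J5), (W5,J2)}

Maximum matching (size 5):
  W1 → J4
  W2 → J3
  W3 → J1
  W4 → J5
  W5 → J2

Each worker is assigned to at most one job, and each job to at most one worker.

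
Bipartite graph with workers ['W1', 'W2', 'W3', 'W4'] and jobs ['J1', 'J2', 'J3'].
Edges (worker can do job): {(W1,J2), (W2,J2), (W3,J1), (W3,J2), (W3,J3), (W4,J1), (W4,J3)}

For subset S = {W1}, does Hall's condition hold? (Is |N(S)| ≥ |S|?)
Yes: |N(S)| = 1, |S| = 1

Subset S = {W1}
Neighbors N(S) = {J2}

|N(S)| = 1, |S| = 1
Hall's condition: |N(S)| ≥ |S| is satisfied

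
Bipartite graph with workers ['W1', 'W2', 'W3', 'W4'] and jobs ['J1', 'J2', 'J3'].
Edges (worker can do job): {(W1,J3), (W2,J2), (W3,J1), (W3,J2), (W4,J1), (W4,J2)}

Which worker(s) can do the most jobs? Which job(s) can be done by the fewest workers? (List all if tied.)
Most versatile: W3, W4 (2 jobs); Least covered: J3 (1 workers)

Worker degrees (jobs they can do): W1:1, W2:1, W3:2, W4:2
Job degrees (workers who can do it): J1:2, J2:3, J3:1

Maximum worker degree is 2, achieved by: W3, W4
Minimum job degree is 1, achieved by: J3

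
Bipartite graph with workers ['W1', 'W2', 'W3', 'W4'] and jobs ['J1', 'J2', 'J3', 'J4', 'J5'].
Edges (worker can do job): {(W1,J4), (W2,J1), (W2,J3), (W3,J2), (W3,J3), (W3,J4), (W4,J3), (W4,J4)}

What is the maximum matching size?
Maximum matching size = 4

Maximum matching: {(W1,J4), (W2,J1), (W3,J2), (W4,J3)}
Size: 4

This assigns 4 workers to 4 distinct jobs.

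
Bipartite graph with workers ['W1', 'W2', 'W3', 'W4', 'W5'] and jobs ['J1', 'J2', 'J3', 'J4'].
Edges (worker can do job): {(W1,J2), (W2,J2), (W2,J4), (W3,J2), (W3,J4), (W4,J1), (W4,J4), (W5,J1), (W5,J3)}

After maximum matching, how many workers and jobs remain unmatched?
Unmatched: 1 workers, 0 jobs

Maximum matching size: 4
Workers: 5 total, 4 matched, 1 unmatched
Jobs: 4 total, 4 matched, 0 unmatched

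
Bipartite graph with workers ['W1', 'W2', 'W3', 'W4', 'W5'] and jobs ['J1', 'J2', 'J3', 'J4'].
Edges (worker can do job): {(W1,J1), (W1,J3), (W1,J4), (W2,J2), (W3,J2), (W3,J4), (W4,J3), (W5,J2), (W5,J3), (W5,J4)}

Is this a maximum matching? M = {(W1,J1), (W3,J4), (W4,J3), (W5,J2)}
Yes, size 4 is maximum

Proposed matching has size 4.
Maximum matching size for this graph: 4.

This is a maximum matching.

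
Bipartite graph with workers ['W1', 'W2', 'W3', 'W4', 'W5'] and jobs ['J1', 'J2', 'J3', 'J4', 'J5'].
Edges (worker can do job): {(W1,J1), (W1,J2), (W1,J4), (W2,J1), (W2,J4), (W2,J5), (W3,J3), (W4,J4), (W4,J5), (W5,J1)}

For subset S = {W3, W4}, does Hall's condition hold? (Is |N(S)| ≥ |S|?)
Yes: |N(S)| = 3, |S| = 2

Subset S = {W3, W4}
Neighbors N(S) = {J3, J4, J5}

|N(S)| = 3, |S| = 2
Hall's condition: |N(S)| ≥ |S| is satisfied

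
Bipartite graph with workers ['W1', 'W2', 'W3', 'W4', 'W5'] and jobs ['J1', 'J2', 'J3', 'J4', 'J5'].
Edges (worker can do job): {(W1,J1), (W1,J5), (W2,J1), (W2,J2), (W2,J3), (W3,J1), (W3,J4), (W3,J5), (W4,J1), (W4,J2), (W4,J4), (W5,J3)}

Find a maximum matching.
Matching: {(W1,J5), (W2,J2), (W3,J4), (W4,J1), (W5,J3)}

Maximum matching (size 5):
  W1 → J5
  W2 → J2
  W3 → J4
  W4 → J1
  W5 → J3

Each worker is assigned to at most one job, and each job to at most one worker.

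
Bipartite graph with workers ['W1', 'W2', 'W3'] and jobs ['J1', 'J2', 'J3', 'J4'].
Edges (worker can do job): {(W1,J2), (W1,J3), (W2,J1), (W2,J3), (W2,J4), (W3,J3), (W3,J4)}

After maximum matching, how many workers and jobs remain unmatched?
Unmatched: 0 workers, 1 jobs

Maximum matching size: 3
Workers: 3 total, 3 matched, 0 unmatched
Jobs: 4 total, 3 matched, 1 unmatched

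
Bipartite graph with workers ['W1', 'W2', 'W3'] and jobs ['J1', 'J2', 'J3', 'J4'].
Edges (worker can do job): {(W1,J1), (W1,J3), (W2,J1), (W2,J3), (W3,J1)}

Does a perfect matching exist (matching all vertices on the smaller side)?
No, maximum matching has size 2 < 3

Maximum matching has size 2, need 3 for perfect matching.
Unmatched workers: ['W2']
Unmatched jobs: ['J2', 'J4']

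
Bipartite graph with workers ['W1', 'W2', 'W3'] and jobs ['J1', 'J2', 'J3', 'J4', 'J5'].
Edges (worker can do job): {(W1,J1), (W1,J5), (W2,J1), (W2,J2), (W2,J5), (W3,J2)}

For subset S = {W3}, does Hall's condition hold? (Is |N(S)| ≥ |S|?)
Yes: |N(S)| = 1, |S| = 1

Subset S = {W3}
Neighbors N(S) = {J2}

|N(S)| = 1, |S| = 1
Hall's condition: |N(S)| ≥ |S| is satisfied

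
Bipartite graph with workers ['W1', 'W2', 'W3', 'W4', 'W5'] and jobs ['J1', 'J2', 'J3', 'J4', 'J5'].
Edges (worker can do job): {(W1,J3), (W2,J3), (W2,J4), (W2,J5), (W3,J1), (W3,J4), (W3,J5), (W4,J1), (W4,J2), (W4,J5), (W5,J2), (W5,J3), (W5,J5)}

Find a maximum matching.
Matching: {(W1,J3), (W2,J4), (W3,J1), (W4,J2), (W5,J5)}

Maximum matching (size 5):
  W1 → J3
  W2 → J4
  W3 → J1
  W4 → J2
  W5 → J5

Each worker is assigned to at most one job, and each job to at most one worker.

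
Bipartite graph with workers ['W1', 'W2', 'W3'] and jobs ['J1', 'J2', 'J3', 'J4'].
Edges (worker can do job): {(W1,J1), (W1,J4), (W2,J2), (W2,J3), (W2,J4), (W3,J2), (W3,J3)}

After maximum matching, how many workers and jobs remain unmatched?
Unmatched: 0 workers, 1 jobs

Maximum matching size: 3
Workers: 3 total, 3 matched, 0 unmatched
Jobs: 4 total, 3 matched, 1 unmatched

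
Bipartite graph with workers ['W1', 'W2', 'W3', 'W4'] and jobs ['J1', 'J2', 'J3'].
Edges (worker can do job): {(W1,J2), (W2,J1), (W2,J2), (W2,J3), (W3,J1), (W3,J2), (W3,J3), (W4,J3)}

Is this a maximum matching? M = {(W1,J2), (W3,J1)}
No, size 2 is not maximum

Proposed matching has size 2.
Maximum matching size for this graph: 3.

This is NOT maximum - can be improved to size 3.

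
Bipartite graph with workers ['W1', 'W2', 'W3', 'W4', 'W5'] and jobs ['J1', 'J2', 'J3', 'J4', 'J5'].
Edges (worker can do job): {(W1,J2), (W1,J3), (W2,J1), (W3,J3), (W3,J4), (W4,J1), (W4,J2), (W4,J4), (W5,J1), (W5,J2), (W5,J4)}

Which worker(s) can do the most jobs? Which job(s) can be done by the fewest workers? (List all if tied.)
Most versatile: W4, W5 (3 jobs); Least covered: J5 (0 workers)

Worker degrees (jobs they can do): W1:2, W2:1, W3:2, W4:3, W5:3
Job degrees (workers who can do it): J1:3, J2:3, J3:2, J4:3, J5:0

Maximum worker degree is 3, achieved by: W4, W5
Minimum job degree is 0, achieved by: J5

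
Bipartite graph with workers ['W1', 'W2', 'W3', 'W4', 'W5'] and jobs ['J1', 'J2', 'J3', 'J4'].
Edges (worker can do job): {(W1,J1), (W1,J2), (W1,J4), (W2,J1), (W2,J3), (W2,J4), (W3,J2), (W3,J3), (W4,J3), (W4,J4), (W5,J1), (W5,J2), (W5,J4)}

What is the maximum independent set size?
Maximum independent set = 5

By König's theorem:
- Min vertex cover = Max matching = 4
- Max independent set = Total vertices - Min vertex cover
- Max independent set = 9 - 4 = 5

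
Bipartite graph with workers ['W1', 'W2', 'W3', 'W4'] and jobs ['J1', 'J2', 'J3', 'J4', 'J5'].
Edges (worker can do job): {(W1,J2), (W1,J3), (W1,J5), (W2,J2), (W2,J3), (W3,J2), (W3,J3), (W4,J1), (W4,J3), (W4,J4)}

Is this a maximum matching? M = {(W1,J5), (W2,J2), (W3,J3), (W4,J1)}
Yes, size 4 is maximum

Proposed matching has size 4.
Maximum matching size for this graph: 4.

This is a maximum matching.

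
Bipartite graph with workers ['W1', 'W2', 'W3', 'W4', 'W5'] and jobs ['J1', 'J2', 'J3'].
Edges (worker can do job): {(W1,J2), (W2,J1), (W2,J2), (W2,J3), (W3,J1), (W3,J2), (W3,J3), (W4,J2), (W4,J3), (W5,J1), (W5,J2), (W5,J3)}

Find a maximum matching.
Matching: {(W2,J1), (W3,J2), (W5,J3)}

Maximum matching (size 3):
  W2 → J1
  W3 → J2
  W5 → J3

Each worker is assigned to at most one job, and each job to at most one worker.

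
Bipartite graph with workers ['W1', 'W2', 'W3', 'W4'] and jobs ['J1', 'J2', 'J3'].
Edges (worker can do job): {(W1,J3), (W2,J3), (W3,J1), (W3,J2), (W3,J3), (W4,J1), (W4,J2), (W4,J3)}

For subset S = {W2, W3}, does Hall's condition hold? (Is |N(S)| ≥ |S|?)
Yes: |N(S)| = 3, |S| = 2

Subset S = {W2, W3}
Neighbors N(S) = {J1, J2, J3}

|N(S)| = 3, |S| = 2
Hall's condition: |N(S)| ≥ |S| is satisfied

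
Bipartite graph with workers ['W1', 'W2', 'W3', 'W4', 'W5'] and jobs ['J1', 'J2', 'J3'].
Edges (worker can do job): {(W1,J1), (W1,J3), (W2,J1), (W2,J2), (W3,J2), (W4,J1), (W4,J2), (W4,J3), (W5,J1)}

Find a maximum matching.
Matching: {(W3,J2), (W4,J3), (W5,J1)}

Maximum matching (size 3):
  W3 → J2
  W4 → J3
  W5 → J1

Each worker is assigned to at most one job, and each job to at most one worker.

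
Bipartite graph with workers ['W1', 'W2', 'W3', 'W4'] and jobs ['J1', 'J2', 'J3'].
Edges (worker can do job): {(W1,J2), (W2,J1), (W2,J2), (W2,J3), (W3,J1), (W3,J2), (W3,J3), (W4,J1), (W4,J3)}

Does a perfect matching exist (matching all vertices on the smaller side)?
Yes, perfect matching exists (size 3)

Perfect matching: {(W2,J3), (W3,J2), (W4,J1)}
All 3 vertices on the smaller side are matched.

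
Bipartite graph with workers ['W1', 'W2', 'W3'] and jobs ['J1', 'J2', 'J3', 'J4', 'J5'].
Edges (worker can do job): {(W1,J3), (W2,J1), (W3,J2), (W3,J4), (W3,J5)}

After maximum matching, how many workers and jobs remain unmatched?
Unmatched: 0 workers, 2 jobs

Maximum matching size: 3
Workers: 3 total, 3 matched, 0 unmatched
Jobs: 5 total, 3 matched, 2 unmatched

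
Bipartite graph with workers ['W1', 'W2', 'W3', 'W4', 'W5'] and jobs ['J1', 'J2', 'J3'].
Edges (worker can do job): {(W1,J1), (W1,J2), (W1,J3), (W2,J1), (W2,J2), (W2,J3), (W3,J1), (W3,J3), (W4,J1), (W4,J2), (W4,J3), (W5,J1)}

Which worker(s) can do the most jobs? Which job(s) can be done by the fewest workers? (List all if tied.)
Most versatile: W1, W2, W4 (3 jobs); Least covered: J2 (3 workers)

Worker degrees (jobs they can do): W1:3, W2:3, W3:2, W4:3, W5:1
Job degrees (workers who can do it): J1:5, J2:3, J3:4

Maximum worker degree is 3, achieved by: W1, W2, W4
Minimum job degree is 3, achieved by: J2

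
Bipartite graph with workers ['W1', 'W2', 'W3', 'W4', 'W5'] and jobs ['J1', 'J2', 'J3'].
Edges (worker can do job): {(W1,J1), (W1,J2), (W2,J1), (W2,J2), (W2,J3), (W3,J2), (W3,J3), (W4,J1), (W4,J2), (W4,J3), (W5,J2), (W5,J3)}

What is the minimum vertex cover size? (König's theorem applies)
Minimum vertex cover size = 3

By König's theorem: in bipartite graphs,
min vertex cover = max matching = 3

Maximum matching has size 3, so minimum vertex cover also has size 3.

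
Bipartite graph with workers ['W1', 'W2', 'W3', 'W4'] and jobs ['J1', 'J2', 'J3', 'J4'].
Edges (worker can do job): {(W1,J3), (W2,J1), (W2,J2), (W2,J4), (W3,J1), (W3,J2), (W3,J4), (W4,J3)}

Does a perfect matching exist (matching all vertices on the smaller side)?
No, maximum matching has size 3 < 4

Maximum matching has size 3, need 4 for perfect matching.
Unmatched workers: ['W1']
Unmatched jobs: ['J2']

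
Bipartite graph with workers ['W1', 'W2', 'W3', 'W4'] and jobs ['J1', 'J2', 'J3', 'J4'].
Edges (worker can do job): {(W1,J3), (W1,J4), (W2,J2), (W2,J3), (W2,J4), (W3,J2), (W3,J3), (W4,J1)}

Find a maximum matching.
Matching: {(W1,J4), (W2,J2), (W3,J3), (W4,J1)}

Maximum matching (size 4):
  W1 → J4
  W2 → J2
  W3 → J3
  W4 → J1

Each worker is assigned to at most one job, and each job to at most one worker.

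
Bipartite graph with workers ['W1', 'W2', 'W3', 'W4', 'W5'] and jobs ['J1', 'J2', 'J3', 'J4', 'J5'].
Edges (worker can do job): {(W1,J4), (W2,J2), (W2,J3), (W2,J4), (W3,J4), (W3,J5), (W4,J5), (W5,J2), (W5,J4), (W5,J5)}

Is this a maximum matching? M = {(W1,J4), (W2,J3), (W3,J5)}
No, size 3 is not maximum

Proposed matching has size 3.
Maximum matching size for this graph: 4.

This is NOT maximum - can be improved to size 4.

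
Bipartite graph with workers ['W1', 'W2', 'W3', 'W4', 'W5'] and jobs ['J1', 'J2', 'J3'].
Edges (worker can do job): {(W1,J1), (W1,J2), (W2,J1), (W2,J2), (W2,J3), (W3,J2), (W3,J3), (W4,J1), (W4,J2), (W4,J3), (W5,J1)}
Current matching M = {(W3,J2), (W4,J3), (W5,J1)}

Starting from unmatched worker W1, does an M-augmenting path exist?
No augmenting path from W1

Alternating search from W1 reaches jobs: {J1, J2, J3}.
Every reachable job is already matched in M, and following those matched edges back to workers exposes no further unvisited jobs.
No M-augmenting path from W1 exists.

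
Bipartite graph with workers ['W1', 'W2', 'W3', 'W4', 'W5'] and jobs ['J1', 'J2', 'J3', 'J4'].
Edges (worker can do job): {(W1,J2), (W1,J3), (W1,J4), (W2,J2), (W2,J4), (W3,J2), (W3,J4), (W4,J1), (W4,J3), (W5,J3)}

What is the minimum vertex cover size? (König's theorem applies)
Minimum vertex cover size = 4

By König's theorem: in bipartite graphs,
min vertex cover = max matching = 4

Maximum matching has size 4, so minimum vertex cover also has size 4.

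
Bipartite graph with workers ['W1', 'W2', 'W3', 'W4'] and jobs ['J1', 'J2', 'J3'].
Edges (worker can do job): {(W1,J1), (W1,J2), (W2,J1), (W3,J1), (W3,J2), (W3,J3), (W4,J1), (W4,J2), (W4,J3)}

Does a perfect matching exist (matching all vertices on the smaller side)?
Yes, perfect matching exists (size 3)

Perfect matching: {(W1,J2), (W3,J1), (W4,J3)}
All 3 vertices on the smaller side are matched.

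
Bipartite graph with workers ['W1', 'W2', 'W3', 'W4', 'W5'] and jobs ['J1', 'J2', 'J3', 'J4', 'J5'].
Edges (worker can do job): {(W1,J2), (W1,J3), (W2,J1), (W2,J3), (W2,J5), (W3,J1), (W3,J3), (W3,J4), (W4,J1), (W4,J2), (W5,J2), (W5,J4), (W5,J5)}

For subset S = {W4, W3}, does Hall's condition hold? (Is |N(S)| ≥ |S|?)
Yes: |N(S)| = 4, |S| = 2

Subset S = {W4, W3}
Neighbors N(S) = {J1, J2, J3, J4}

|N(S)| = 4, |S| = 2
Hall's condition: |N(S)| ≥ |S| is satisfied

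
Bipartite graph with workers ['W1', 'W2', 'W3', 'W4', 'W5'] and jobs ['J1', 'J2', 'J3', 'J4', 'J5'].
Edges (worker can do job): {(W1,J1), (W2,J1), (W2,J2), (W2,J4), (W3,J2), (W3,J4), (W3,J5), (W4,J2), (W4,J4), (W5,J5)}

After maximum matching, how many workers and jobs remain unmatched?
Unmatched: 1 workers, 1 jobs

Maximum matching size: 4
Workers: 5 total, 4 matched, 1 unmatched
Jobs: 5 total, 4 matched, 1 unmatched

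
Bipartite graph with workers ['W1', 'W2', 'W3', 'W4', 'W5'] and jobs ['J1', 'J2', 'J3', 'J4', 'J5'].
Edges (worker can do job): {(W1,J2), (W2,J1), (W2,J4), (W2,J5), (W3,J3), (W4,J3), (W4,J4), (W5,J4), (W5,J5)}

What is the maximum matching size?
Maximum matching size = 5

Maximum matching: {(W1,J2), (W2,J1), (W3,J3), (W4,J4), (W5,J5)}
Size: 5

This assigns 5 workers to 5 distinct jobs.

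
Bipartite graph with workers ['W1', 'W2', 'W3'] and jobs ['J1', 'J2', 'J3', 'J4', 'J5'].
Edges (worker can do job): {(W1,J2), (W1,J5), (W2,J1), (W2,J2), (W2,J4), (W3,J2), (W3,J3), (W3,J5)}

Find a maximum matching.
Matching: {(W1,J2), (W2,J1), (W3,J5)}

Maximum matching (size 3):
  W1 → J2
  W2 → J1
  W3 → J5

Each worker is assigned to at most one job, and each job to at most one worker.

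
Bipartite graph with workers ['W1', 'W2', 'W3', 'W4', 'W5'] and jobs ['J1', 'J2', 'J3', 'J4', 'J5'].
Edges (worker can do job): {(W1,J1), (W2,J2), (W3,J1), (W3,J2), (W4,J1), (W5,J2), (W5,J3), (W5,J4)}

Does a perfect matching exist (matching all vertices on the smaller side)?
No, maximum matching has size 3 < 5

Maximum matching has size 3, need 5 for perfect matching.
Unmatched workers: ['W4', 'W1']
Unmatched jobs: ['J5', 'J4']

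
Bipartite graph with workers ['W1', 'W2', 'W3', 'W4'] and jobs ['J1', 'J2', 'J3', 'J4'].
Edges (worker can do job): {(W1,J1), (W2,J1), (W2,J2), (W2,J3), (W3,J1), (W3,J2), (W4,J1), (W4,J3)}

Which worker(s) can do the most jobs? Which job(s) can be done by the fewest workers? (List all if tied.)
Most versatile: W2 (3 jobs); Least covered: J4 (0 workers)

Worker degrees (jobs they can do): W1:1, W2:3, W3:2, W4:2
Job degrees (workers who can do it): J1:4, J2:2, J3:2, J4:0

Maximum worker degree is 3, achieved by: W2
Minimum job degree is 0, achieved by: J4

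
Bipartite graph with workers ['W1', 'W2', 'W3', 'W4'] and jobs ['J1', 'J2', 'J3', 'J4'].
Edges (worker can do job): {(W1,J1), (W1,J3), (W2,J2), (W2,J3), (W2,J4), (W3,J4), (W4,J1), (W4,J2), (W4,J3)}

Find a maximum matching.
Matching: {(W1,J1), (W2,J3), (W3,J4), (W4,J2)}

Maximum matching (size 4):
  W1 → J1
  W2 → J3
  W3 → J4
  W4 → J2

Each worker is assigned to at most one job, and each job to at most one worker.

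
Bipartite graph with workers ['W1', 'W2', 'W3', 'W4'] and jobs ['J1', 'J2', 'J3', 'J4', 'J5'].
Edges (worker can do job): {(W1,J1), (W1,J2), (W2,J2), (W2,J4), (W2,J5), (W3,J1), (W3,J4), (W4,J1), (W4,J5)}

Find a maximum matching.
Matching: {(W1,J2), (W2,J5), (W3,J4), (W4,J1)}

Maximum matching (size 4):
  W1 → J2
  W2 → J5
  W3 → J4
  W4 → J1

Each worker is assigned to at most one job, and each job to at most one worker.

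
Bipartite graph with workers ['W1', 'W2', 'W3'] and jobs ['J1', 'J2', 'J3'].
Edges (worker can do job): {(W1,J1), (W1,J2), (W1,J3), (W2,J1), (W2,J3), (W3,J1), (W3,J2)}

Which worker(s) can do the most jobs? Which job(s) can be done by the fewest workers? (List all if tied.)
Most versatile: W1 (3 jobs); Least covered: J2, J3 (2 workers)

Worker degrees (jobs they can do): W1:3, W2:2, W3:2
Job degrees (workers who can do it): J1:3, J2:2, J3:2

Maximum worker degree is 3, achieved by: W1
Minimum job degree is 2, achieved by: J2, J3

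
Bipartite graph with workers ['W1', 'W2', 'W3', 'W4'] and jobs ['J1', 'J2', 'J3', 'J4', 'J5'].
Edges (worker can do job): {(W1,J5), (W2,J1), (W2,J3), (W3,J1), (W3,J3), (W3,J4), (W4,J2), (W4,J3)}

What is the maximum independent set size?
Maximum independent set = 5

By König's theorem:
- Min vertex cover = Max matching = 4
- Max independent set = Total vertices - Min vertex cover
- Max independent set = 9 - 4 = 5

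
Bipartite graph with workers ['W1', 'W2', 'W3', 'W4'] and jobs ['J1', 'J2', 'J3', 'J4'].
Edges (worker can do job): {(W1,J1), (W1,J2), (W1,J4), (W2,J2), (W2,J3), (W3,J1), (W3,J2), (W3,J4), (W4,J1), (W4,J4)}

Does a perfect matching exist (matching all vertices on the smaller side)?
Yes, perfect matching exists (size 4)

Perfect matching: {(W1,J2), (W2,J3), (W3,J1), (W4,J4)}
All 4 vertices on the smaller side are matched.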